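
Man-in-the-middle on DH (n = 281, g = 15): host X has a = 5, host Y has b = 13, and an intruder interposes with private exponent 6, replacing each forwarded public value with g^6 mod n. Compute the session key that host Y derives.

Host Y receives an intruder's public value M = 15^6 mod 281 instead of the honest one.
15^1 ≡ 15 (mod 281)
15^2 = (15^1)^2 ≡ 15^2 = 225 ≡ 225 (mod 281)
15^4 = (15^2)^2 ≡ 225^2 = 50625 ≡ 45 (mod 281)
15^6 = 15^4 · 15^2 ≡ 45 · 225 ≡ 9 (mod 281).
So M = 9. Host Y computes K = M^13 mod 281.
9^1 ≡ 9 (mod 281)
9^2 = (9^1)^2 ≡ 9^2 = 81 ≡ 81 (mod 281)
9^4 = (9^2)^2 ≡ 81^2 = 6561 ≡ 98 (mod 281)
9^8 = (9^4)^2 ≡ 98^2 = 9604 ≡ 50 (mod 281)
9^13 = 9^8 · 9^4 · 9^1 ≡ 50 · 98 · 9 ≡ 264 (mod 281).

264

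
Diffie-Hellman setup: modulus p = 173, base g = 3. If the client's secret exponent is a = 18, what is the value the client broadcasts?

137

Public value = 3^18 mod 173.
3^1 ≡ 3 (mod 173)
3^2 = (3^1)^2 ≡ 3^2 = 9 ≡ 9 (mod 173)
3^4 = (3^2)^2 ≡ 9^2 = 81 ≡ 81 (mod 173)
3^8 = (3^4)^2 ≡ 81^2 = 6561 ≡ 160 (mod 173)
3^16 = (3^8)^2 ≡ 160^2 = 25600 ≡ 169 (mod 173)
3^18 = 3^16 · 3^2 ≡ 169 · 9 ≡ 137 (mod 173).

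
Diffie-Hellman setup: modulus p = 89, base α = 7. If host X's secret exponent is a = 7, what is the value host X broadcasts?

Public value = 7^7 (mod 89).
7^1 ≡ 7 (mod 89)
7^2 = (7^1)^2 ≡ 7^2 = 49 ≡ 49 (mod 89)
7^4 = (7^2)^2 ≡ 49^2 = 2401 ≡ 87 (mod 89)
7^7 = 7^4 · 7^2 · 7^1 ≡ 87 · 49 · 7 ≡ 26 (mod 89).

26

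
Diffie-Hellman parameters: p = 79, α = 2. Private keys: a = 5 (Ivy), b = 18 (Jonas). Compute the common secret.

Ivy sends A = α^a mod p = 2^5 mod 79.
2^1 ≡ 2 (mod 79)
2^2 = (2^1)^2 ≡ 2^2 = 4 ≡ 4 (mod 79)
2^4 = (2^2)^2 ≡ 4^2 = 16 ≡ 16 (mod 79)
2^5 = 2^4 · 2^1 ≡ 16 · 2 ≡ 32 (mod 79).
So A = 32. Jonas then computes K = A^b mod p = 32^18 mod 79.
32^1 ≡ 32 (mod 79)
32^2 = (32^1)^2 ≡ 32^2 = 1024 ≡ 76 (mod 79)
32^4 = (32^2)^2 ≡ 76^2 = 5776 ≡ 9 (mod 79)
32^8 = (32^4)^2 ≡ 9^2 = 81 ≡ 2 (mod 79)
32^16 = (32^8)^2 ≡ 2^2 = 4 ≡ 4 (mod 79)
32^18 = 32^16 · 32^2 ≡ 4 · 76 ≡ 67 (mod 79).

67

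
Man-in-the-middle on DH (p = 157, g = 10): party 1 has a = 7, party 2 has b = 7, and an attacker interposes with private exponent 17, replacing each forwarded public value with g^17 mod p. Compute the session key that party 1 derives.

Party 1 receives an attacker's public value M = 10^17 mod 157 instead of the honest one.
10^1 ≡ 10 (mod 157)
10^2 = (10^1)^2 ≡ 10^2 = 100 ≡ 100 (mod 157)
10^4 = (10^2)^2 ≡ 100^2 = 10000 ≡ 109 (mod 157)
10^8 = (10^4)^2 ≡ 109^2 = 11881 ≡ 106 (mod 157)
10^16 = (10^8)^2 ≡ 106^2 = 11236 ≡ 89 (mod 157)
10^17 = 10^16 · 10^1 ≡ 89 · 10 ≡ 105 (mod 157).
So M = 105. Party 1 computes K = M^7 mod 157.
105^1 ≡ 105 (mod 157)
105^2 = (105^1)^2 ≡ 105^2 = 11025 ≡ 35 (mod 157)
105^4 = (105^2)^2 ≡ 35^2 = 1225 ≡ 126 (mod 157)
105^7 = 105^4 · 105^2 · 105^1 ≡ 126 · 35 · 105 ≡ 57 (mod 157).

57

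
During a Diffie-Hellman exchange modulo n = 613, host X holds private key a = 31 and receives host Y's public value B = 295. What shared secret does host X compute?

172

Shared key K = 295^31 mod 613.
295^1 ≡ 295 (mod 613)
295^2 = (295^1)^2 ≡ 295^2 = 87025 ≡ 592 (mod 613)
295^4 = (295^2)^2 ≡ 592^2 = 350464 ≡ 441 (mod 613)
295^8 = (295^4)^2 ≡ 441^2 = 194481 ≡ 160 (mod 613)
295^16 = (295^8)^2 ≡ 160^2 = 25600 ≡ 467 (mod 613)
295^31 = 295^16 · 295^8 · 295^4 · 295^2 · 295^1 ≡ 467 · 160 · 441 · 592 · 295 ≡ 172 (mod 613).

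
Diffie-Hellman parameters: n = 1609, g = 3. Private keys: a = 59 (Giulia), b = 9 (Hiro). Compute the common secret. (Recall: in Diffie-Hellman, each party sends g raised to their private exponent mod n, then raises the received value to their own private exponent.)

927

Giulia sends A = g^a mod n = 3^59 mod 1609.
3^1 ≡ 3 (mod 1609)
3^2 = (3^1)^2 ≡ 3^2 = 9 ≡ 9 (mod 1609)
3^4 = (3^2)^2 ≡ 9^2 = 81 ≡ 81 (mod 1609)
3^8 = (3^4)^2 ≡ 81^2 = 6561 ≡ 125 (mod 1609)
3^16 = (3^8)^2 ≡ 125^2 = 15625 ≡ 1144 (mod 1609)
3^32 = (3^16)^2 ≡ 1144^2 = 1308736 ≡ 619 (mod 1609)
3^59 = 3^32 · 3^16 · 3^8 · 3^2 · 3^1 ≡ 619 · 1144 · 125 · 9 · 3 ≡ 279 (mod 1609).
So A = 279. Hiro then computes K = A^b mod n = 279^9 mod 1609.
279^1 ≡ 279 (mod 1609)
279^2 = (279^1)^2 ≡ 279^2 = 77841 ≡ 609 (mod 1609)
279^4 = (279^2)^2 ≡ 609^2 = 370881 ≡ 811 (mod 1609)
279^8 = (279^4)^2 ≡ 811^2 = 657721 ≡ 1249 (mod 1609)
279^9 = 279^8 · 279^1 ≡ 1249 · 279 ≡ 927 (mod 1609).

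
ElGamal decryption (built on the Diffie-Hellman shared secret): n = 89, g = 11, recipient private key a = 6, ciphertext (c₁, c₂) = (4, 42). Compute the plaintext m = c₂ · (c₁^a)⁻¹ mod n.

21

Shared mask s = c₁^a mod n = 4^6 mod 89.
4^1 ≡ 4 (mod 89)
4^2 = (4^1)^2 ≡ 4^2 = 16 ≡ 16 (mod 89)
4^4 = (4^2)^2 ≡ 16^2 = 256 ≡ 78 (mod 89)
4^6 = 4^4 · 4^2 ≡ 78 · 16 ≡ 2 (mod 89).
So s = 2; s⁻¹ ≡ 45 (mod 89).
m = c₂ · s⁻¹ mod 89 = 42 · 45 mod 89 = 21.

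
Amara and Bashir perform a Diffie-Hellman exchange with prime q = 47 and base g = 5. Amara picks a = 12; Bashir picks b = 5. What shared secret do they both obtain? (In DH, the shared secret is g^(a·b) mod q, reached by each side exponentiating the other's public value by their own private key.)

27

Amara sends A = g^a mod q = 5^12 mod 47.
5^1 ≡ 5 (mod 47)
5^2 = (5^1)^2 ≡ 5^2 = 25 ≡ 25 (mod 47)
5^4 = (5^2)^2 ≡ 25^2 = 625 ≡ 14 (mod 47)
5^8 = (5^4)^2 ≡ 14^2 = 196 ≡ 8 (mod 47)
5^12 = 5^8 · 5^4 ≡ 8 · 14 ≡ 18 (mod 47).
So A = 18. Bashir then computes K = A^b mod q = 18^5 mod 47.
18^1 ≡ 18 (mod 47)
18^2 = (18^1)^2 ≡ 18^2 = 324 ≡ 42 (mod 47)
18^4 = (18^2)^2 ≡ 42^2 = 1764 ≡ 25 (mod 47)
18^5 = 18^4 · 18^1 ≡ 25 · 18 ≡ 27 (mod 47).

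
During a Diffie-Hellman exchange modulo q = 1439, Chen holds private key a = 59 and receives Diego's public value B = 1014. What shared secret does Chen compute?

370

Shared key K = 1014^59 mod 1439.
1014^1 ≡ 1014 (mod 1439)
1014^2 = (1014^1)^2 ≡ 1014^2 = 1028196 ≡ 750 (mod 1439)
1014^4 = (1014^2)^2 ≡ 750^2 = 562500 ≡ 1290 (mod 1439)
1014^8 = (1014^4)^2 ≡ 1290^2 = 1664100 ≡ 616 (mod 1439)
1014^16 = (1014^8)^2 ≡ 616^2 = 379456 ≡ 999 (mod 1439)
1014^32 = (1014^16)^2 ≡ 999^2 = 998001 ≡ 774 (mod 1439)
1014^59 = 1014^32 · 1014^16 · 1014^8 · 1014^2 · 1014^1 ≡ 774 · 999 · 616 · 750 · 1014 ≡ 370 (mod 1439).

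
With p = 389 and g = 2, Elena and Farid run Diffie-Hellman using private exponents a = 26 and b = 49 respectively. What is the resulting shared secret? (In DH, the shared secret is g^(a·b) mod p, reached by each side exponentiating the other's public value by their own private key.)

Elena sends A = g^a mod p = 2^26 mod 389.
2^1 ≡ 2 (mod 389)
2^2 = (2^1)^2 ≡ 2^2 = 4 ≡ 4 (mod 389)
2^4 = (2^2)^2 ≡ 4^2 = 16 ≡ 16 (mod 389)
2^8 = (2^4)^2 ≡ 16^2 = 256 ≡ 256 (mod 389)
2^16 = (2^8)^2 ≡ 256^2 = 65536 ≡ 184 (mod 389)
2^26 = 2^16 · 2^8 · 2^2 ≡ 184 · 256 · 4 ≡ 140 (mod 389).
So A = 140. Farid then computes K = A^b mod p = 140^49 mod 389.
140^1 ≡ 140 (mod 389)
140^2 = (140^1)^2 ≡ 140^2 = 19600 ≡ 150 (mod 389)
140^4 = (140^2)^2 ≡ 150^2 = 22500 ≡ 327 (mod 389)
140^8 = (140^4)^2 ≡ 327^2 = 106929 ≡ 343 (mod 389)
140^16 = (140^8)^2 ≡ 343^2 = 117649 ≡ 171 (mod 389)
140^32 = (140^16)^2 ≡ 171^2 = 29241 ≡ 66 (mod 389)
140^49 = 140^32 · 140^16 · 140^1 ≡ 66 · 171 · 140 ≡ 311 (mod 389).

311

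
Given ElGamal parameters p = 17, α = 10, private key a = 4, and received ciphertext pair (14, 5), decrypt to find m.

Shared mask s = c₁^a mod p = 14^4 mod 17.
14^1 ≡ 14 (mod 17)
14^2 = (14^1)^2 ≡ 14^2 = 196 ≡ 9 (mod 17)
14^4 = (14^2)^2 ≡ 9^2 = 81 ≡ 13 (mod 17)
So s = 13; s⁻¹ ≡ 4 (mod 17).
m = c₂ · s⁻¹ mod 17 = 5 · 4 mod 17 = 3.

3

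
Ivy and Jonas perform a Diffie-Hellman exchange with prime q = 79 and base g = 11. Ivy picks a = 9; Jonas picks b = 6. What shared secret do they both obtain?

Ivy sends A = g^a mod q = 11^9 mod 79.
11^1 ≡ 11 (mod 79)
11^2 = (11^1)^2 ≡ 11^2 = 121 ≡ 42 (mod 79)
11^4 = (11^2)^2 ≡ 42^2 = 1764 ≡ 26 (mod 79)
11^8 = (11^4)^2 ≡ 26^2 = 676 ≡ 44 (mod 79)
11^9 = 11^8 · 11^1 ≡ 44 · 11 ≡ 10 (mod 79).
So A = 10. Jonas then computes K = A^b mod q = 10^6 mod 79.
10^1 ≡ 10 (mod 79)
10^2 = (10^1)^2 ≡ 10^2 = 100 ≡ 21 (mod 79)
10^4 = (10^2)^2 ≡ 21^2 = 441 ≡ 46 (mod 79)
10^6 = 10^4 · 10^2 ≡ 46 · 21 ≡ 18 (mod 79).

18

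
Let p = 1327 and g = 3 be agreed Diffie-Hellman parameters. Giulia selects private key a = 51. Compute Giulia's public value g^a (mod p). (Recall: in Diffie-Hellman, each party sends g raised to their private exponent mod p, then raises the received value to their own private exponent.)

412

Public value = 3^51 (mod 1327).
3^1 ≡ 3 (mod 1327)
3^2 = (3^1)^2 ≡ 3^2 = 9 ≡ 9 (mod 1327)
3^4 = (3^2)^2 ≡ 9^2 = 81 ≡ 81 (mod 1327)
3^8 = (3^4)^2 ≡ 81^2 = 6561 ≡ 1253 (mod 1327)
3^16 = (3^8)^2 ≡ 1253^2 = 1570009 ≡ 168 (mod 1327)
3^32 = (3^16)^2 ≡ 168^2 = 28224 ≡ 357 (mod 1327)
3^51 = 3^32 · 3^16 · 3^2 · 3^1 ≡ 357 · 168 · 9 · 3 ≡ 412 (mod 1327).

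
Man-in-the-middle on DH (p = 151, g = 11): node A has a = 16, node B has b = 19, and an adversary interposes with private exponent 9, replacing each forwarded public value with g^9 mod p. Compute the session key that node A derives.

Node A receives an adversary's public value M = 11^9 mod 151 instead of the honest one.
11^1 ≡ 11 (mod 151)
11^2 = (11^1)^2 ≡ 11^2 = 121 ≡ 121 (mod 151)
11^4 = (11^2)^2 ≡ 121^2 = 14641 ≡ 145 (mod 151)
11^8 = (11^4)^2 ≡ 145^2 = 21025 ≡ 36 (mod 151)
11^9 = 11^8 · 11^1 ≡ 36 · 11 ≡ 94 (mod 151).
So M = 94. Node A computes K = M^16 mod 151.
94^1 ≡ 94 (mod 151)
94^2 = (94^1)^2 ≡ 94^2 = 8836 ≡ 78 (mod 151)
94^4 = (94^2)^2 ≡ 78^2 = 6084 ≡ 44 (mod 151)
94^8 = (94^4)^2 ≡ 44^2 = 1936 ≡ 124 (mod 151)
94^16 = (94^8)^2 ≡ 124^2 = 15376 ≡ 125 (mod 151)

125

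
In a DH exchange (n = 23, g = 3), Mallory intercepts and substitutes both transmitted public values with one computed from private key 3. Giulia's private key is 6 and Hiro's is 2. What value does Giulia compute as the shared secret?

Giulia receives Mallory's public value M = 3^3 mod 23 instead of the honest one.
3^1 ≡ 3 (mod 23)
3^2 = (3^1)^2 ≡ 3^2 = 9 ≡ 9 (mod 23)
3^3 = 3^2 · 3^1 ≡ 9 · 3 ≡ 4 (mod 23).
So M = 4. Giulia computes K = M^6 mod 23.
4^1 ≡ 4 (mod 23)
4^2 = (4^1)^2 ≡ 4^2 = 16 ≡ 16 (mod 23)
4^4 = (4^2)^2 ≡ 16^2 = 256 ≡ 3 (mod 23)
4^6 = 4^4 · 4^2 ≡ 3 · 16 ≡ 2 (mod 23).

2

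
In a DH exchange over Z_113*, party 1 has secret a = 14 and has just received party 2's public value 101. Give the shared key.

Shared key K = 101^14 mod 113.
101^1 ≡ 101 (mod 113)
101^2 = (101^1)^2 ≡ 101^2 = 10201 ≡ 31 (mod 113)
101^4 = (101^2)^2 ≡ 31^2 = 961 ≡ 57 (mod 113)
101^8 = (101^4)^2 ≡ 57^2 = 3249 ≡ 85 (mod 113)
101^14 = 101^8 · 101^4 · 101^2 ≡ 85 · 57 · 31 ≡ 18 (mod 113).

18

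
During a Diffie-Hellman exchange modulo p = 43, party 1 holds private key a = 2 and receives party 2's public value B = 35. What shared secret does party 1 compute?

Shared key K = 35^2 mod 43.
35^1 ≡ 35 (mod 43)
35^2 = (35^1)^2 ≡ 35^2 = 1225 ≡ 21 (mod 43)

21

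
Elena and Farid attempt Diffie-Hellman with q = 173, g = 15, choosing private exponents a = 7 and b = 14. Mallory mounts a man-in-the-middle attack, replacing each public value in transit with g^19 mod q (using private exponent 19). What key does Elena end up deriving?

Elena receives Mallory's public value M = 15^19 mod 173 instead of the honest one.
15^1 ≡ 15 (mod 173)
15^2 = (15^1)^2 ≡ 15^2 = 225 ≡ 52 (mod 173)
15^4 = (15^2)^2 ≡ 52^2 = 2704 ≡ 109 (mod 173)
15^8 = (15^4)^2 ≡ 109^2 = 11881 ≡ 117 (mod 173)
15^16 = (15^8)^2 ≡ 117^2 = 13689 ≡ 22 (mod 173)
15^19 = 15^16 · 15^2 · 15^1 ≡ 22 · 52 · 15 ≡ 33 (mod 173).
So M = 33. Elena computes K = M^7 mod 173.
33^1 ≡ 33 (mod 173)
33^2 = (33^1)^2 ≡ 33^2 = 1089 ≡ 51 (mod 173)
33^4 = (33^2)^2 ≡ 51^2 = 2601 ≡ 6 (mod 173)
33^7 = 33^4 · 33^2 · 33^1 ≡ 6 · 51 · 33 ≡ 64 (mod 173).

64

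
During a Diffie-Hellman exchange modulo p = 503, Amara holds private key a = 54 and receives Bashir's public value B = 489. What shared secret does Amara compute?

Shared key K = 489^54 mod 503.
489^1 ≡ 489 (mod 503)
489^2 = (489^1)^2 ≡ 489^2 = 239121 ≡ 196 (mod 503)
489^4 = (489^2)^2 ≡ 196^2 = 38416 ≡ 188 (mod 503)
489^8 = (489^4)^2 ≡ 188^2 = 35344 ≡ 134 (mod 503)
489^16 = (489^8)^2 ≡ 134^2 = 17956 ≡ 351 (mod 503)
489^32 = (489^16)^2 ≡ 351^2 = 123201 ≡ 469 (mod 503)
489^54 = 489^32 · 489^16 · 489^4 · 489^2 ≡ 469 · 351 · 188 · 196 ≡ 197 (mod 503).

197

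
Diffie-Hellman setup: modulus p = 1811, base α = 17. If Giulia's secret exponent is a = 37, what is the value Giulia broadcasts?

1433

Public value = 17^37 mod 1811.
17^1 ≡ 17 (mod 1811)
17^2 = (17^1)^2 ≡ 17^2 = 289 ≡ 289 (mod 1811)
17^4 = (17^2)^2 ≡ 289^2 = 83521 ≡ 215 (mod 1811)
17^8 = (17^4)^2 ≡ 215^2 = 46225 ≡ 950 (mod 1811)
17^16 = (17^8)^2 ≡ 950^2 = 902500 ≡ 622 (mod 1811)
17^32 = (17^16)^2 ≡ 622^2 = 386884 ≡ 1141 (mod 1811)
17^37 = 17^32 · 17^4 · 17^1 ≡ 1141 · 215 · 17 ≡ 1433 (mod 1811).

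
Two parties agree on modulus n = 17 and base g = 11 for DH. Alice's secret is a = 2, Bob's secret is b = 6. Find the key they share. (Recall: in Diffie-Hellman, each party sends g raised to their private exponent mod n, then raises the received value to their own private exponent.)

Bob sends B = g^b mod n = 11^6 mod 17.
11^1 ≡ 11 (mod 17)
11^2 = (11^1)^2 ≡ 11^2 = 121 ≡ 2 (mod 17)
11^4 = (11^2)^2 ≡ 2^2 = 4 ≡ 4 (mod 17)
11^6 = 11^4 · 11^2 ≡ 4 · 2 ≡ 8 (mod 17).
So B = 8. Alice then computes K = B^a mod n = 8^2 mod 17.
8^1 ≡ 8 (mod 17)
8^2 = (8^1)^2 ≡ 8^2 = 64 ≡ 13 (mod 17)

13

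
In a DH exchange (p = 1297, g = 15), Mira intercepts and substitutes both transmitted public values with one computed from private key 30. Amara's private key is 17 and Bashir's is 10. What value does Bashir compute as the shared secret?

923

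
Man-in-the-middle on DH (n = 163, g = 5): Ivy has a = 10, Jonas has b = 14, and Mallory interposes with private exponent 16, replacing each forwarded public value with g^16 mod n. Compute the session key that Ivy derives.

150

Ivy receives Mallory's public value M = 5^16 mod 163 instead of the honest one.
5^1 ≡ 5 (mod 163)
5^2 = (5^1)^2 ≡ 5^2 = 25 ≡ 25 (mod 163)
5^4 = (5^2)^2 ≡ 25^2 = 625 ≡ 136 (mod 163)
5^8 = (5^4)^2 ≡ 136^2 = 18496 ≡ 77 (mod 163)
5^16 = (5^8)^2 ≡ 77^2 = 5929 ≡ 61 (mod 163)
So M = 61. Ivy computes K = M^10 mod 163.
61^1 ≡ 61 (mod 163)
61^2 = (61^1)^2 ≡ 61^2 = 3721 ≡ 135 (mod 163)
61^4 = (61^2)^2 ≡ 135^2 = 18225 ≡ 132 (mod 163)
61^8 = (61^4)^2 ≡ 132^2 = 17424 ≡ 146 (mod 163)
61^10 = 61^8 · 61^2 ≡ 146 · 135 ≡ 150 (mod 163).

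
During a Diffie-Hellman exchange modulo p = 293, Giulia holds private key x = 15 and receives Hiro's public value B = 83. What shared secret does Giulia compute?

Shared key K = 83^15 mod 293.
83^1 ≡ 83 (mod 293)
83^2 = (83^1)^2 ≡ 83^2 = 6889 ≡ 150 (mod 293)
83^4 = (83^2)^2 ≡ 150^2 = 22500 ≡ 232 (mod 293)
83^8 = (83^4)^2 ≡ 232^2 = 53824 ≡ 205 (mod 293)
83^15 = 83^8 · 83^4 · 83^2 · 83^1 ≡ 205 · 232 · 150 · 83 ≡ 58 (mod 293).

58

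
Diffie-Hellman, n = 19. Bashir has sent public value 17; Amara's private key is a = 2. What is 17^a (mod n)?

4

Shared key K = 17^2 mod 19.
17^1 ≡ 17 (mod 19)
17^2 = (17^1)^2 ≡ 17^2 = 289 ≡ 4 (mod 19)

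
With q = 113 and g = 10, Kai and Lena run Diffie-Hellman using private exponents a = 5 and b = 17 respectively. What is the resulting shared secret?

76

Lena sends B = g^b mod q = 10^17 mod 113.
10^1 ≡ 10 (mod 113)
10^2 = (10^1)^2 ≡ 10^2 = 100 ≡ 100 (mod 113)
10^4 = (10^2)^2 ≡ 100^2 = 10000 ≡ 56 (mod 113)
10^8 = (10^4)^2 ≡ 56^2 = 3136 ≡ 85 (mod 113)
10^16 = (10^8)^2 ≡ 85^2 = 7225 ≡ 106 (mod 113)
10^17 = 10^16 · 10^1 ≡ 106 · 10 ≡ 43 (mod 113).
So B = 43. Kai then computes K = B^a mod q = 43^5 mod 113.
43^1 ≡ 43 (mod 113)
43^2 = (43^1)^2 ≡ 43^2 = 1849 ≡ 41 (mod 113)
43^4 = (43^2)^2 ≡ 41^2 = 1681 ≡ 99 (mod 113)
43^5 = 43^4 · 43^1 ≡ 99 · 43 ≡ 76 (mod 113).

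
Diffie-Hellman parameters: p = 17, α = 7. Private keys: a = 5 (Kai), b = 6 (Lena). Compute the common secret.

8

Kai sends A = α^a mod p = 7^5 mod 17.
7^1 ≡ 7 (mod 17)
7^2 = (7^1)^2 ≡ 7^2 = 49 ≡ 15 (mod 17)
7^4 = (7^2)^2 ≡ 15^2 = 225 ≡ 4 (mod 17)
7^5 = 7^4 · 7^1 ≡ 4 · 7 ≡ 11 (mod 17).
So A = 11. Lena then computes K = A^b mod p = 11^6 mod 17.
11^1 ≡ 11 (mod 17)
11^2 = (11^1)^2 ≡ 11^2 = 121 ≡ 2 (mod 17)
11^4 = (11^2)^2 ≡ 2^2 = 4 ≡ 4 (mod 17)
11^6 = 11^4 · 11^2 ≡ 4 · 2 ≡ 8 (mod 17).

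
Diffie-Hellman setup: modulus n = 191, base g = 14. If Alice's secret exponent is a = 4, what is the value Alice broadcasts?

Public value = 14^4 mod 191.
14^1 ≡ 14 (mod 191)
14^2 = (14^1)^2 ≡ 14^2 = 196 ≡ 5 (mod 191)
14^4 = (14^2)^2 ≡ 5^2 = 25 ≡ 25 (mod 191)

25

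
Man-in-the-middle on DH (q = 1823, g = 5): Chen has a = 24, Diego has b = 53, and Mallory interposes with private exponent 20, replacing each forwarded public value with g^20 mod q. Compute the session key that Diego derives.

Diego receives Mallory's public value M = 5^20 mod 1823 instead of the honest one.
5^1 ≡ 5 (mod 1823)
5^2 = (5^1)^2 ≡ 5^2 = 25 ≡ 25 (mod 1823)
5^4 = (5^2)^2 ≡ 25^2 = 625 ≡ 625 (mod 1823)
5^8 = (5^4)^2 ≡ 625^2 = 390625 ≡ 503 (mod 1823)
5^16 = (5^8)^2 ≡ 503^2 = 253009 ≡ 1435 (mod 1823)
5^20 = 5^16 · 5^4 ≡ 1435 · 625 ≡ 1782 (mod 1823).
So M = 1782. Diego computes K = M^53 mod 1823.
1782^1 ≡ 1782 (mod 1823)
1782^2 = (1782^1)^2 ≡ 1782^2 = 3175524 ≡ 1681 (mod 1823)
1782^4 = (1782^2)^2 ≡ 1681^2 = 2825761 ≡ 111 (mod 1823)
1782^8 = (1782^4)^2 ≡ 111^2 = 12321 ≡ 1383 (mod 1823)
1782^16 = (1782^8)^2 ≡ 1383^2 = 1912689 ≡ 362 (mod 1823)
1782^32 = (1782^16)^2 ≡ 362^2 = 131044 ≡ 1611 (mod 1823)
1782^53 = 1782^32 · 1782^16 · 1782^4 · 1782^1 ≡ 1611 · 362 · 111 · 1782 ≡ 666 (mod 1823).

666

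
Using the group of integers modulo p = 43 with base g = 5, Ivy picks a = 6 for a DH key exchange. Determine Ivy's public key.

Public value = 5^{6} \pmod{43}.
5^1 ≡ 5 (mod 43)
5^2 = (5^1)^2 ≡ 5^2 = 25 ≡ 25 (mod 43)
5^4 = (5^2)^2 ≡ 25^2 = 625 ≡ 23 (mod 43)
5^6 = 5^4 · 5^2 ≡ 23 · 25 ≡ 16 (mod 43).

16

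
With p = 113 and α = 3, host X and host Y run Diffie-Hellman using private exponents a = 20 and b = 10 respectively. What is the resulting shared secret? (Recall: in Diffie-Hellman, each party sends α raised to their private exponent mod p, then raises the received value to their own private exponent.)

85

Host X sends A = α^a mod p = 3^20 mod 113.
3^1 ≡ 3 (mod 113)
3^2 = (3^1)^2 ≡ 3^2 = 9 ≡ 9 (mod 113)
3^4 = (3^2)^2 ≡ 9^2 = 81 ≡ 81 (mod 113)
3^8 = (3^4)^2 ≡ 81^2 = 6561 ≡ 7 (mod 113)
3^16 = (3^8)^2 ≡ 7^2 = 49 ≡ 49 (mod 113)
3^20 = 3^16 · 3^4 ≡ 49 · 81 ≡ 14 (mod 113).
So A = 14. Host Y then computes K = A^b mod p = 14^10 mod 113.
14^1 ≡ 14 (mod 113)
14^2 = (14^1)^2 ≡ 14^2 = 196 ≡ 83 (mod 113)
14^4 = (14^2)^2 ≡ 83^2 = 6889 ≡ 109 (mod 113)
14^8 = (14^4)^2 ≡ 109^2 = 11881 ≡ 16 (mod 113)
14^10 = 14^8 · 14^2 ≡ 16 · 83 ≡ 85 (mod 113).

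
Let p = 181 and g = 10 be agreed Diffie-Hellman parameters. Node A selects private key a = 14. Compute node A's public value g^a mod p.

Public value = 10^14 mod 181.
10^1 ≡ 10 (mod 181)
10^2 = (10^1)^2 ≡ 10^2 = 100 ≡ 100 (mod 181)
10^4 = (10^2)^2 ≡ 100^2 = 10000 ≡ 45 (mod 181)
10^8 = (10^4)^2 ≡ 45^2 = 2025 ≡ 34 (mod 181)
10^14 = 10^8 · 10^4 · 10^2 ≡ 34 · 45 · 100 ≡ 55 (mod 181).

55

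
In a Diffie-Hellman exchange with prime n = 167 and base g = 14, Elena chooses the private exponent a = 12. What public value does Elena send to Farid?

Public value = 14^12 (mod 167).
14^1 ≡ 14 (mod 167)
14^2 = (14^1)^2 ≡ 14^2 = 196 ≡ 29 (mod 167)
14^4 = (14^2)^2 ≡ 29^2 = 841 ≡ 6 (mod 167)
14^8 = (14^4)^2 ≡ 6^2 = 36 ≡ 36 (mod 167)
14^12 = 14^8 · 14^4 ≡ 36 · 6 ≡ 49 (mod 167).

49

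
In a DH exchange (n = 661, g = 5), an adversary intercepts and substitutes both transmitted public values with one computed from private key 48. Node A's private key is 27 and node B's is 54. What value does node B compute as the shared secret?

Node B receives an adversary's public value M = 5^48 mod 661 instead of the honest one.
5^1 ≡ 5 (mod 661)
5^2 = (5^1)^2 ≡ 5^2 = 25 ≡ 25 (mod 661)
5^4 = (5^2)^2 ≡ 25^2 = 625 ≡ 625 (mod 661)
5^8 = (5^4)^2 ≡ 625^2 = 390625 ≡ 635 (mod 661)
5^16 = (5^8)^2 ≡ 635^2 = 403225 ≡ 15 (mod 661)
5^32 = (5^16)^2 ≡ 15^2 = 225 ≡ 225 (mod 661)
5^48 = 5^32 · 5^16 ≡ 225 · 15 ≡ 70 (mod 661).
So M = 70. Node B computes K = M^54 mod 661.
70^1 ≡ 70 (mod 661)
70^2 = (70^1)^2 ≡ 70^2 = 4900 ≡ 273 (mod 661)
70^4 = (70^2)^2 ≡ 273^2 = 74529 ≡ 497 (mod 661)
70^8 = (70^4)^2 ≡ 497^2 = 247009 ≡ 456 (mod 661)
70^16 = (70^8)^2 ≡ 456^2 = 207936 ≡ 382 (mod 661)
70^32 = (70^16)^2 ≡ 382^2 = 145924 ≡ 504 (mod 661)
70^54 = 70^32 · 70^16 · 70^4 · 70^2 ≡ 504 · 382 · 497 · 273 ≡ 85 (mod 661).

85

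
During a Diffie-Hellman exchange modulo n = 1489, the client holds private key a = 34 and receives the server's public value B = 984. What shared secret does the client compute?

Shared key K = 984^34 mod 1489.
984^1 ≡ 984 (mod 1489)
984^2 = (984^1)^2 ≡ 984^2 = 968256 ≡ 406 (mod 1489)
984^4 = (984^2)^2 ≡ 406^2 = 164836 ≡ 1046 (mod 1489)
984^8 = (984^4)^2 ≡ 1046^2 = 1094116 ≡ 1190 (mod 1489)
984^16 = (984^8)^2 ≡ 1190^2 = 1416100 ≡ 61 (mod 1489)
984^32 = (984^16)^2 ≡ 61^2 = 3721 ≡ 743 (mod 1489)
984^34 = 984^32 · 984^2 ≡ 743 · 406 ≡ 880 (mod 1489).

880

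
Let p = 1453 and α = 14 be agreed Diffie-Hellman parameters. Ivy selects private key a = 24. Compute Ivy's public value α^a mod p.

1238

Public value = 14^24 mod 1453.
14^1 ≡ 14 (mod 1453)
14^2 = (14^1)^2 ≡ 14^2 = 196 ≡ 196 (mod 1453)
14^4 = (14^2)^2 ≡ 196^2 = 38416 ≡ 638 (mod 1453)
14^8 = (14^4)^2 ≡ 638^2 = 407044 ≡ 204 (mod 1453)
14^16 = (14^8)^2 ≡ 204^2 = 41616 ≡ 932 (mod 1453)
14^24 = 14^16 · 14^8 ≡ 932 · 204 ≡ 1238 (mod 1453).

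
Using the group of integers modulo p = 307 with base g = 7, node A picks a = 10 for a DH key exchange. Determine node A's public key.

251

Public value = 7^10 mod 307.
7^1 ≡ 7 (mod 307)
7^2 = (7^1)^2 ≡ 7^2 = 49 ≡ 49 (mod 307)
7^4 = (7^2)^2 ≡ 49^2 = 2401 ≡ 252 (mod 307)
7^8 = (7^4)^2 ≡ 252^2 = 63504 ≡ 262 (mod 307)
7^10 = 7^8 · 7^2 ≡ 262 · 49 ≡ 251 (mod 307).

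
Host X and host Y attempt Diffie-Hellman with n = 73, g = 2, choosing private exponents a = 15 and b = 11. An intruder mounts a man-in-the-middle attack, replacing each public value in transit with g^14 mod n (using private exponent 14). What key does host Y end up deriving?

Host Y receives an intruder's public value M = 2^14 mod 73 instead of the honest one.
2^1 ≡ 2 (mod 73)
2^2 = (2^1)^2 ≡ 2^2 = 4 ≡ 4 (mod 73)
2^4 = (2^2)^2 ≡ 4^2 = 16 ≡ 16 (mod 73)
2^8 = (2^4)^2 ≡ 16^2 = 256 ≡ 37 (mod 73)
2^14 = 2^8 · 2^4 · 2^2 ≡ 37 · 16 · 4 ≡ 32 (mod 73).
So M = 32. Host Y computes K = M^11 mod 73.
32^1 ≡ 32 (mod 73)
32^2 = (32^1)^2 ≡ 32^2 = 1024 ≡ 2 (mod 73)
32^4 = (32^2)^2 ≡ 2^2 = 4 ≡ 4 (mod 73)
32^8 = (32^4)^2 ≡ 4^2 = 16 ≡ 16 (mod 73)
32^11 = 32^8 · 32^2 · 32^1 ≡ 16 · 2 · 32 ≡ 2 (mod 73).

2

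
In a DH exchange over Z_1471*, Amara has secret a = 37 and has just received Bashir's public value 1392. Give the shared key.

1238

Shared key K = 1392^37 mod 1471.
1392^1 ≡ 1392 (mod 1471)
1392^2 = (1392^1)^2 ≡ 1392^2 = 1937664 ≡ 357 (mod 1471)
1392^4 = (1392^2)^2 ≡ 357^2 = 127449 ≡ 943 (mod 1471)
1392^8 = (1392^4)^2 ≡ 943^2 = 889249 ≡ 765 (mod 1471)
1392^16 = (1392^8)^2 ≡ 765^2 = 585225 ≡ 1238 (mod 1471)
1392^32 = (1392^16)^2 ≡ 1238^2 = 1532644 ≡ 1333 (mod 1471)
1392^37 = 1392^32 · 1392^4 · 1392^1 ≡ 1333 · 943 · 1392 ≡ 1238 (mod 1471).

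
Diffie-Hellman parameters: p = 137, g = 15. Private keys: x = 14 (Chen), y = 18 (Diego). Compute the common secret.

74

Chen sends A = g^x mod p = 15^14 mod 137.
15^1 ≡ 15 (mod 137)
15^2 = (15^1)^2 ≡ 15^2 = 225 ≡ 88 (mod 137)
15^4 = (15^2)^2 ≡ 88^2 = 7744 ≡ 72 (mod 137)
15^8 = (15^4)^2 ≡ 72^2 = 5184 ≡ 115 (mod 137)
15^14 = 15^8 · 15^4 · 15^2 ≡ 115 · 72 · 88 ≡ 74 (mod 137).
So A = 74. Diego then computes K = A^y mod p = 74^18 mod 137.
74^1 ≡ 74 (mod 137)
74^2 = (74^1)^2 ≡ 74^2 = 5476 ≡ 133 (mod 137)
74^4 = (74^2)^2 ≡ 133^2 = 17689 ≡ 16 (mod 137)
74^8 = (74^4)^2 ≡ 16^2 = 256 ≡ 119 (mod 137)
74^16 = (74^8)^2 ≡ 119^2 = 14161 ≡ 50 (mod 137)
74^18 = 74^16 · 74^2 ≡ 50 · 133 ≡ 74 (mod 137).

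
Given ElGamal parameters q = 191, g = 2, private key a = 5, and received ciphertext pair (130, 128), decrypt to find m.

39

Shared mask s = c₁^a mod q = 130^5 mod 191.
130^1 ≡ 130 (mod 191)
130^2 = (130^1)^2 ≡ 130^2 = 16900 ≡ 92 (mod 191)
130^4 = (130^2)^2 ≡ 92^2 = 8464 ≡ 60 (mod 191)
130^5 = 130^4 · 130^1 ≡ 60 · 130 ≡ 160 (mod 191).
So s = 160; s⁻¹ ≡ 154 (mod 191).
m = c₂ · s⁻¹ mod 191 = 128 · 154 mod 191 = 39.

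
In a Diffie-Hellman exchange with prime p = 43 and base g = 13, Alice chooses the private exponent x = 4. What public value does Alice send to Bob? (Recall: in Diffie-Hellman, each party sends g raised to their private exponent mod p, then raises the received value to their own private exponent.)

9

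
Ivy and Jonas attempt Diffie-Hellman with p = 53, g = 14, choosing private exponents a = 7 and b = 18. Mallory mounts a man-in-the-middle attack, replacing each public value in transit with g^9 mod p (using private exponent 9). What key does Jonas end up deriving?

38

Jonas receives Mallory's public value M = 14^9 mod 53 instead of the honest one.
14^1 ≡ 14 (mod 53)
14^2 = (14^1)^2 ≡ 14^2 = 196 ≡ 37 (mod 53)
14^4 = (14^2)^2 ≡ 37^2 = 1369 ≡ 44 (mod 53)
14^8 = (14^4)^2 ≡ 44^2 = 1936 ≡ 28 (mod 53)
14^9 = 14^8 · 14^1 ≡ 28 · 14 ≡ 21 (mod 53).
So M = 21. Jonas computes K = M^18 mod 53.
21^1 ≡ 21 (mod 53)
21^2 = (21^1)^2 ≡ 21^2 = 441 ≡ 17 (mod 53)
21^4 = (21^2)^2 ≡ 17^2 = 289 ≡ 24 (mod 53)
21^8 = (21^4)^2 ≡ 24^2 = 576 ≡ 46 (mod 53)
21^16 = (21^8)^2 ≡ 46^2 = 2116 ≡ 49 (mod 53)
21^18 = 21^16 · 21^2 ≡ 49 · 17 ≡ 38 (mod 53).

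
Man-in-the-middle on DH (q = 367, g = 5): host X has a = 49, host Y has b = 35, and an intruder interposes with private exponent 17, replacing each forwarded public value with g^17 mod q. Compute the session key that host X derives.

222

Host X receives an intruder's public value M = 5^17 mod 367 instead of the honest one.
5^1 ≡ 5 (mod 367)
5^2 = (5^1)^2 ≡ 5^2 = 25 ≡ 25 (mod 367)
5^4 = (5^2)^2 ≡ 25^2 = 625 ≡ 258 (mod 367)
5^8 = (5^4)^2 ≡ 258^2 = 66564 ≡ 137 (mod 367)
5^16 = (5^8)^2 ≡ 137^2 = 18769 ≡ 52 (mod 367)
5^17 = 5^16 · 5^1 ≡ 52 · 5 ≡ 260 (mod 367).
So M = 260. Host X computes K = M^49 mod 367.
260^1 ≡ 260 (mod 367)
260^2 = (260^1)^2 ≡ 260^2 = 67600 ≡ 72 (mod 367)
260^4 = (260^2)^2 ≡ 72^2 = 5184 ≡ 46 (mod 367)
260^8 = (260^4)^2 ≡ 46^2 = 2116 ≡ 281 (mod 367)
260^16 = (260^8)^2 ≡ 281^2 = 78961 ≡ 56 (mod 367)
260^32 = (260^16)^2 ≡ 56^2 = 3136 ≡ 200 (mod 367)
260^49 = 260^32 · 260^16 · 260^1 ≡ 200 · 56 · 260 ≡ 222 (mod 367).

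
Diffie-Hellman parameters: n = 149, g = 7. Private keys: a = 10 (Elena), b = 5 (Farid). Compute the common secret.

28

Farid sends B = g^b mod n = 7^5 mod 149.
7^1 ≡ 7 (mod 149)
7^2 = (7^1)^2 ≡ 7^2 = 49 ≡ 49 (mod 149)
7^4 = (7^2)^2 ≡ 49^2 = 2401 ≡ 17 (mod 149)
7^5 = 7^4 · 7^1 ≡ 17 · 7 ≡ 119 (mod 149).
So B = 119. Elena then computes K = B^a mod n = 119^10 mod 149.
119^1 ≡ 119 (mod 149)
119^2 = (119^1)^2 ≡ 119^2 = 14161 ≡ 6 (mod 149)
119^4 = (119^2)^2 ≡ 6^2 = 36 ≡ 36 (mod 149)
119^8 = (119^4)^2 ≡ 36^2 = 1296 ≡ 104 (mod 149)
119^10 = 119^8 · 119^2 ≡ 104 · 6 ≡ 28 (mod 149).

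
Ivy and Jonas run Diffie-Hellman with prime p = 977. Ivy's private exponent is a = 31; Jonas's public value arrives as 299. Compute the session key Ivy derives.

905

Shared key K = 299^31 mod 977.
299^1 ≡ 299 (mod 977)
299^2 = (299^1)^2 ≡ 299^2 = 89401 ≡ 494 (mod 977)
299^4 = (299^2)^2 ≡ 494^2 = 244036 ≡ 763 (mod 977)
299^8 = (299^4)^2 ≡ 763^2 = 582169 ≡ 854 (mod 977)
299^16 = (299^8)^2 ≡ 854^2 = 729316 ≡ 474 (mod 977)
299^31 = 299^16 · 299^8 · 299^4 · 299^2 · 299^1 ≡ 474 · 854 · 763 · 494 · 299 ≡ 905 (mod 977).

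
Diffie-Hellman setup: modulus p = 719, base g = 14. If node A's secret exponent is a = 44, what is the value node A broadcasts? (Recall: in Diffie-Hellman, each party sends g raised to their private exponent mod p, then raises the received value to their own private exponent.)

448

Public value = 14^44 mod 719.
14^1 ≡ 14 (mod 719)
14^2 = (14^1)^2 ≡ 14^2 = 196 ≡ 196 (mod 719)
14^4 = (14^2)^2 ≡ 196^2 = 38416 ≡ 309 (mod 719)
14^8 = (14^4)^2 ≡ 309^2 = 95481 ≡ 573 (mod 719)
14^16 = (14^8)^2 ≡ 573^2 = 328329 ≡ 465 (mod 719)
14^32 = (14^16)^2 ≡ 465^2 = 216225 ≡ 525 (mod 719)
14^44 = 14^32 · 14^8 · 14^4 ≡ 525 · 573 · 309 ≡ 448 (mod 719).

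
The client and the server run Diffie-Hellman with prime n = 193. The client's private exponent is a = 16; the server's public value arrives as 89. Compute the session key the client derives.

112

Shared key K = 89^16 mod 193.
89^1 ≡ 89 (mod 193)
89^2 = (89^1)^2 ≡ 89^2 = 7921 ≡ 8 (mod 193)
89^4 = (89^2)^2 ≡ 8^2 = 64 ≡ 64 (mod 193)
89^8 = (89^4)^2 ≡ 64^2 = 4096 ≡ 43 (mod 193)
89^16 = (89^8)^2 ≡ 43^2 = 1849 ≡ 112 (mod 193)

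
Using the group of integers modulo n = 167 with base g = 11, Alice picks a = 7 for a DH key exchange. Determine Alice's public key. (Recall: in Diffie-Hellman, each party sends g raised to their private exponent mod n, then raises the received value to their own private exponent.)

108

Public value = 11^7 (mod 167).
11^1 ≡ 11 (mod 167)
11^2 = (11^1)^2 ≡ 11^2 = 121 ≡ 121 (mod 167)
11^4 = (11^2)^2 ≡ 121^2 = 14641 ≡ 112 (mod 167)
11^7 = 11^4 · 11^2 · 11^1 ≡ 112 · 121 · 11 ≡ 108 (mod 167).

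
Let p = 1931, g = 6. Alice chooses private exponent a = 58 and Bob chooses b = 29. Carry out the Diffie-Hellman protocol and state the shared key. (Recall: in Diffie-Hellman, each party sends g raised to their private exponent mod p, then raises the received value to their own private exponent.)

43

Alice sends A = g^a mod p = 6^58 mod 1931.
6^1 ≡ 6 (mod 1931)
6^2 = (6^1)^2 ≡ 6^2 = 36 ≡ 36 (mod 1931)
6^4 = (6^2)^2 ≡ 36^2 = 1296 ≡ 1296 (mod 1931)
6^8 = (6^4)^2 ≡ 1296^2 = 1679616 ≡ 1577 (mod 1931)
6^16 = (6^8)^2 ≡ 1577^2 = 2486929 ≡ 1732 (mod 1931)
6^32 = (6^16)^2 ≡ 1732^2 = 2999824 ≡ 981 (mod 1931)
6^58 = 6^32 · 6^16 · 6^8 · 6^2 ≡ 981 · 1732 · 1577 · 36 ≡ 1432 (mod 1931).
So A = 1432. Bob then computes K = A^b mod p = 1432^29 mod 1931.
1432^1 ≡ 1432 (mod 1931)
1432^2 = (1432^1)^2 ≡ 1432^2 = 2050624 ≡ 1833 (mod 1931)
1432^4 = (1432^2)^2 ≡ 1833^2 = 3359889 ≡ 1880 (mod 1931)
1432^8 = (1432^4)^2 ≡ 1880^2 = 3534400 ≡ 670 (mod 1931)
1432^16 = (1432^8)^2 ≡ 670^2 = 448900 ≡ 908 (mod 1931)
1432^29 = 1432^16 · 1432^8 · 1432^4 · 1432^1 ≡ 908 · 670 · 1880 · 1432 ≡ 43 (mod 1931).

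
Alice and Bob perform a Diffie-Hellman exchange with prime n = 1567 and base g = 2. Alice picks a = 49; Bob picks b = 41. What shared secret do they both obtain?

1396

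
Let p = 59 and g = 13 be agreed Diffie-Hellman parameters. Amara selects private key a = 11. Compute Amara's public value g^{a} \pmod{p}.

55

Public value = 13^{11} \pmod{59}.
13^1 ≡ 13 (mod 59)
13^2 = (13^1)^2 ≡ 13^2 = 169 ≡ 51 (mod 59)
13^4 = (13^2)^2 ≡ 51^2 = 2601 ≡ 5 (mod 59)
13^8 = (13^4)^2 ≡ 5^2 = 25 ≡ 25 (mod 59)
13^11 = 13^8 · 13^2 · 13^1 ≡ 25 · 51 · 13 ≡ 55 (mod 59).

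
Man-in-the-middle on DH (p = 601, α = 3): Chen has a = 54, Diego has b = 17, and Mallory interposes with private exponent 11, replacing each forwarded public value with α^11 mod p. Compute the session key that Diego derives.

162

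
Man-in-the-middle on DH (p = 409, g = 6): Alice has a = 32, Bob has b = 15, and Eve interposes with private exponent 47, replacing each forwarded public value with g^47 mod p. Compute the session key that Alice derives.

Alice receives Eve's public value M = 6^47 mod 409 instead of the honest one.
6^1 ≡ 6 (mod 409)
6^2 = (6^1)^2 ≡ 6^2 = 36 ≡ 36 (mod 409)
6^4 = (6^2)^2 ≡ 36^2 = 1296 ≡ 69 (mod 409)
6^8 = (6^4)^2 ≡ 69^2 = 4761 ≡ 262 (mod 409)
6^16 = (6^8)^2 ≡ 262^2 = 68644 ≡ 341 (mod 409)
6^32 = (6^16)^2 ≡ 341^2 = 116281 ≡ 125 (mod 409)
6^47 = 6^32 · 6^8 · 6^4 · 6^2 · 6^1 ≡ 125 · 262 · 69 · 36 · 6 ≡ 83 (mod 409).
So M = 83. Alice computes K = M^32 mod 409.
83^1 ≡ 83 (mod 409)
83^2 = (83^1)^2 ≡ 83^2 = 6889 ≡ 345 (mod 409)
83^4 = (83^2)^2 ≡ 345^2 = 119025 ≡ 6 (mod 409)
83^8 = (83^4)^2 ≡ 6^2 = 36 ≡ 36 (mod 409)
83^16 = (83^8)^2 ≡ 36^2 = 1296 ≡ 69 (mod 409)
83^32 = (83^16)^2 ≡ 69^2 = 4761 ≡ 262 (mod 409)

262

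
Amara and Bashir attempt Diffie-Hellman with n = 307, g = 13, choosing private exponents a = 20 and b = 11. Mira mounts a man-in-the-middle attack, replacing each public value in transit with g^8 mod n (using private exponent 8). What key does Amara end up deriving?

134

Amara receives Mira's public value M = 13^8 mod 307 instead of the honest one.
13^1 ≡ 13 (mod 307)
13^2 = (13^1)^2 ≡ 13^2 = 169 ≡ 169 (mod 307)
13^4 = (13^2)^2 ≡ 169^2 = 28561 ≡ 10 (mod 307)
13^8 = (13^4)^2 ≡ 10^2 = 100 ≡ 100 (mod 307)
So M = 100. Amara computes K = M^20 mod 307.
100^1 ≡ 100 (mod 307)
100^2 = (100^1)^2 ≡ 100^2 = 10000 ≡ 176 (mod 307)
100^4 = (100^2)^2 ≡ 176^2 = 30976 ≡ 276 (mod 307)
100^8 = (100^4)^2 ≡ 276^2 = 76176 ≡ 40 (mod 307)
100^16 = (100^8)^2 ≡ 40^2 = 1600 ≡ 65 (mod 307)
100^20 = 100^16 · 100^4 ≡ 65 · 276 ≡ 134 (mod 307).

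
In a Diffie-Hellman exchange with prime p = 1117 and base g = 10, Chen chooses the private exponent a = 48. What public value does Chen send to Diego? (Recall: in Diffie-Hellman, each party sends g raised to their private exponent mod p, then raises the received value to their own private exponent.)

Public value = 10^48 (mod 1117).
10^1 ≡ 10 (mod 1117)
10^2 = (10^1)^2 ≡ 10^2 = 100 ≡ 100 (mod 1117)
10^4 = (10^2)^2 ≡ 100^2 = 10000 ≡ 1064 (mod 1117)
10^8 = (10^4)^2 ≡ 1064^2 = 1132096 ≡ 575 (mod 1117)
10^16 = (10^8)^2 ≡ 575^2 = 330625 ≡ 1110 (mod 1117)
10^32 = (10^16)^2 ≡ 1110^2 = 1232100 ≡ 49 (mod 1117)
10^48 = 10^32 · 10^16 ≡ 49 · 1110 ≡ 774 (mod 1117).

774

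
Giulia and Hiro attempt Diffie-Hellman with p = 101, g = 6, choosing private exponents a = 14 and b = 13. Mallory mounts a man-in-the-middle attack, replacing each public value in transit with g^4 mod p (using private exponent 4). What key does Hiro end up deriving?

Hiro receives Mallory's public value M = 6^4 mod 101 instead of the honest one.
6^1 ≡ 6 (mod 101)
6^2 = (6^1)^2 ≡ 6^2 = 36 ≡ 36 (mod 101)
6^4 = (6^2)^2 ≡ 36^2 = 1296 ≡ 84 (mod 101)
So M = 84. Hiro computes K = M^13 mod 101.
84^1 ≡ 84 (mod 101)
84^2 = (84^1)^2 ≡ 84^2 = 7056 ≡ 87 (mod 101)
84^4 = (84^2)^2 ≡ 87^2 = 7569 ≡ 95 (mod 101)
84^8 = (84^4)^2 ≡ 95^2 = 9025 ≡ 36 (mod 101)
84^13 = 84^8 · 84^4 · 84^1 ≡ 36 · 95 · 84 ≡ 36 (mod 101).

36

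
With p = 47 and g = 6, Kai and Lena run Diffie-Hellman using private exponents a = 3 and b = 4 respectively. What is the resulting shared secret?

37

Lena sends B = g^b mod p = 6^4 mod 47.
6^1 ≡ 6 (mod 47)
6^2 = (6^1)^2 ≡ 6^2 = 36 ≡ 36 (mod 47)
6^4 = (6^2)^2 ≡ 36^2 = 1296 ≡ 27 (mod 47)
So B = 27. Kai then computes K = B^a mod p = 27^3 mod 47.
27^1 ≡ 27 (mod 47)
27^2 = (27^1)^2 ≡ 27^2 = 729 ≡ 24 (mod 47)
27^3 = 27^2 · 27^1 ≡ 24 · 27 ≡ 37 (mod 47).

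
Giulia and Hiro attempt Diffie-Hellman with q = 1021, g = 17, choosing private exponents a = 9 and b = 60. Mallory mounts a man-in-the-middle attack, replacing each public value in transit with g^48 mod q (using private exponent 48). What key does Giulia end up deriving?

Giulia receives Mallory's public value M = 17^48 mod 1021 instead of the honest one.
17^1 ≡ 17 (mod 1021)
17^2 = (17^1)^2 ≡ 17^2 = 289 ≡ 289 (mod 1021)
17^4 = (17^2)^2 ≡ 289^2 = 83521 ≡ 820 (mod 1021)
17^8 = (17^4)^2 ≡ 820^2 = 672400 ≡ 582 (mod 1021)
17^16 = (17^8)^2 ≡ 582^2 = 338724 ≡ 773 (mod 1021)
17^32 = (17^16)^2 ≡ 773^2 = 597529 ≡ 244 (mod 1021)
17^48 = 17^32 · 17^16 ≡ 244 · 773 ≡ 748 (mod 1021).
So M = 748. Giulia computes K = M^9 mod 1021.
748^1 ≡ 748 (mod 1021)
748^2 = (748^1)^2 ≡ 748^2 = 559504 ≡ 1017 (mod 1021)
748^4 = (748^2)^2 ≡ 1017^2 = 1034289 ≡ 16 (mod 1021)
748^8 = (748^4)^2 ≡ 16^2 = 256 ≡ 256 (mod 1021)
748^9 = 748^8 · 748^1 ≡ 256 · 748 ≡ 561 (mod 1021).

561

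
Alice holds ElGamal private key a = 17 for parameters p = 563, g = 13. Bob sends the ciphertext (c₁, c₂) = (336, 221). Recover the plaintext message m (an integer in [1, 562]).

277

Shared mask s = c₁^a mod p = 336^17 mod 563.
336^1 ≡ 336 (mod 563)
336^2 = (336^1)^2 ≡ 336^2 = 112896 ≡ 296 (mod 563)
336^4 = (336^2)^2 ≡ 296^2 = 87616 ≡ 351 (mod 563)
336^8 = (336^4)^2 ≡ 351^2 = 123201 ≡ 467 (mod 563)
336^16 = (336^8)^2 ≡ 467^2 = 218089 ≡ 208 (mod 563)
336^17 = 336^16 · 336^1 ≡ 208 · 336 ≡ 76 (mod 563).
So s = 76; s⁻¹ ≡ 363 (mod 563).
m = c₂ · s⁻¹ mod 563 = 221 · 363 mod 563 = 277.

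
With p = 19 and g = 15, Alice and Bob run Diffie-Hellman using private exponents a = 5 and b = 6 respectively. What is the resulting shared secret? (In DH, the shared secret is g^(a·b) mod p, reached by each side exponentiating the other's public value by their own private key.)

Alice sends A = g^a mod p = 15^5 mod 19.
15^1 ≡ 15 (mod 19)
15^2 = (15^1)^2 ≡ 15^2 = 225 ≡ 16 (mod 19)
15^4 = (15^2)^2 ≡ 16^2 = 256 ≡ 9 (mod 19)
15^5 = 15^4 · 15^1 ≡ 9 · 15 ≡ 2 (mod 19).
So A = 2. Bob then computes K = A^b mod p = 2^6 mod 19.
2^1 ≡ 2 (mod 19)
2^2 = (2^1)^2 ≡ 2^2 = 4 ≡ 4 (mod 19)
2^4 = (2^2)^2 ≡ 4^2 = 16 ≡ 16 (mod 19)
2^6 = 2^4 · 2^2 ≡ 16 · 4 ≡ 7 (mod 19).

7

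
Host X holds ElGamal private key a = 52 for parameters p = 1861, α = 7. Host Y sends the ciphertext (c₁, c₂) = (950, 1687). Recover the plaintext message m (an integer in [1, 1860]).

Shared mask s = c₁^a mod p = 950^52 mod 1861.
950^1 ≡ 950 (mod 1861)
950^2 = (950^1)^2 ≡ 950^2 = 902500 ≡ 1776 (mod 1861)
950^4 = (950^2)^2 ≡ 1776^2 = 3154176 ≡ 1642 (mod 1861)
950^8 = (950^4)^2 ≡ 1642^2 = 2696164 ≡ 1436 (mod 1861)
950^16 = (950^8)^2 ≡ 1436^2 = 2062096 ≡ 108 (mod 1861)
950^32 = (950^16)^2 ≡ 108^2 = 11664 ≡ 498 (mod 1861)
950^52 = 950^32 · 950^16 · 950^4 ≡ 498 · 108 · 1642 ≡ 1434 (mod 1861).
So s = 1434; s⁻¹ ≡ 1338 (mod 1861).
m = c₂ · s⁻¹ mod 1861 = 1687 · 1338 mod 1861 = 1674.

1674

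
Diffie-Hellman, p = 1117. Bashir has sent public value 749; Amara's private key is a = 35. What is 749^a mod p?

622

Shared key K = 749^35 mod 1117.
749^1 ≡ 749 (mod 1117)
749^2 = (749^1)^2 ≡ 749^2 = 561001 ≡ 267 (mod 1117)
749^4 = (749^2)^2 ≡ 267^2 = 71289 ≡ 918 (mod 1117)
749^8 = (749^4)^2 ≡ 918^2 = 842724 ≡ 506 (mod 1117)
749^16 = (749^8)^2 ≡ 506^2 = 256036 ≡ 243 (mod 1117)
749^32 = (749^16)^2 ≡ 243^2 = 59049 ≡ 965 (mod 1117)
749^35 = 749^32 · 749^2 · 749^1 ≡ 965 · 267 · 749 ≡ 622 (mod 1117).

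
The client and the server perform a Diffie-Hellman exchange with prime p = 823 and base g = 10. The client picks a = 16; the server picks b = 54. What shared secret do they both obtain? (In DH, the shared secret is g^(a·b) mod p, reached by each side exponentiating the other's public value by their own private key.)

The client sends A = g^a mod p = 10^16 mod 823.
10^1 ≡ 10 (mod 823)
10^2 = (10^1)^2 ≡ 10^2 = 100 ≡ 100 (mod 823)
10^4 = (10^2)^2 ≡ 100^2 = 10000 ≡ 124 (mod 823)
10^8 = (10^4)^2 ≡ 124^2 = 15376 ≡ 562 (mod 823)
10^16 = (10^8)^2 ≡ 562^2 = 315844 ≡ 635 (mod 823)
So A = 635. The server then computes K = A^b mod p = 635^54 mod 823.
635^1 ≡ 635 (mod 823)
635^2 = (635^1)^2 ≡ 635^2 = 403225 ≡ 778 (mod 823)
635^4 = (635^2)^2 ≡ 778^2 = 605284 ≡ 379 (mod 823)
635^8 = (635^4)^2 ≡ 379^2 = 143641 ≡ 439 (mod 823)
635^16 = (635^8)^2 ≡ 439^2 = 192721 ≡ 139 (mod 823)
635^32 = (635^16)^2 ≡ 139^2 = 19321 ≡ 392 (mod 823)
635^54 = 635^32 · 635^16 · 635^4 · 635^2 ≡ 392 · 139 · 379 · 778 ≡ 79 (mod 823).

79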